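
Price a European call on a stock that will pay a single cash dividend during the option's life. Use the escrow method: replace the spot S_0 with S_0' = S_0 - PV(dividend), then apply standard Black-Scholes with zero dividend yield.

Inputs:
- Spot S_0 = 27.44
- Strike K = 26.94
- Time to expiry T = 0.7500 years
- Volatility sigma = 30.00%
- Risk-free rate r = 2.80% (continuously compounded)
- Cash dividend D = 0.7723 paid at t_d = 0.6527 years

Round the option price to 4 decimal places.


Answer: Price = 2.8955

Derivation:
PV(D) = D * exp(-r * t_d) = 0.7723 * 0.98189039 = 0.75831395
S_0' = S_0 - PV(D) = 27.4400 - 0.75831395 = 26.68168605
d1 = (ln(S_0'/K) + (r + sigma^2/2)*T) / (sigma*sqrt(T)) = 0.17364865
d2 = d1 - sigma*sqrt(T) = -0.08615897
exp(-rT) = 0.97921896
N(d1) = 0.56892920; N(d2) = 0.46567002
C = S_0' * N(d1) - K * exp(-rT) * N(d2) = 26.68168605 * 0.56892920 - 26.9400 * 0.97921896 * 0.46567002 = 2.8955


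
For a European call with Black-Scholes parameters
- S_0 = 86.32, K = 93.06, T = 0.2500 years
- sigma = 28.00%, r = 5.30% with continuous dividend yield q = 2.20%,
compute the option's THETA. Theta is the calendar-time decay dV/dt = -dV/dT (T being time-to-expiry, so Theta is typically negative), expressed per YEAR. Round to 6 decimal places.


d1 = -0.4116651819; d2 = -0.5516651819
phi(d1) = 0.3665308289; exp(-qT) = 0.9945150973; exp(-rT) = 0.9868373948
Theta = -S*exp(-qT)*phi(d1)*sigma/(2*sqrt(T)) - r*K*exp(-rT)*N(d2) + q*S*exp(-qT)*N(d1)
N(d1) = 0.3402924243; N(d2) = 0.2905888846; sqrt(T) = 0.5000000000
Term 1 = -86.3200 * 0.9945150973 * 0.3665308289 * 0.2800 / (2 * 0.5000000000) = -8.8103132983
Term 2 = -0.0530 * 93.0600 * 0.9868373948 * 0.2905888846 = -1.4143715562
Term 3 = 0.0220 * 86.3200 * 0.9945150973 * 0.3402924243 = 0.6426844227
Theta = -8.8103132983 + (-1.4143715562) + (0.6426844227) = -9.582000

Answer: Theta = -9.582000


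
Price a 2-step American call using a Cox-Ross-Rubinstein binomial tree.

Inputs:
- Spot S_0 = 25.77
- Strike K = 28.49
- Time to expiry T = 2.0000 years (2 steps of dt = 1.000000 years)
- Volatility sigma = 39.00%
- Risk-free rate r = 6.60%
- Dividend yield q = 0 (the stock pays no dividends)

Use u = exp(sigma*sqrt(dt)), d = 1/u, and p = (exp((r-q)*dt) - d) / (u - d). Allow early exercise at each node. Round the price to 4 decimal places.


Answer: Price = V(0,0) = 5.8103

Derivation:
dt = T/N = 1.000000
u = exp(sigma*sqrt(dt)) = 1.476981; d = 1/u = 0.677057
p = (exp((r-q)*dt) - d) / (u - d) = 0.489009
Discount per step: exp(-r*dt) = 0.936131
Stock lattice S(k, i) with i counting down-moves:
  k=0: S(0,0) = 25.7700
  k=1: S(1,0) = 38.0618; S(1,1) = 17.4478
  k=2: S(2,0) = 56.2165; S(2,1) = 25.7700; S(2,2) = 11.8131
Terminal payoffs V(N, i) = max(S_T - K, 0):
  V(2,0) = 27.726540; V(2,1) = 0.000000; V(2,2) = 0.000000
Backward induction: V(k, i) = exp(-r*dt) * [p * V(k+1, i) + (1-p) * V(k+1, i+1)]; then take max(V_cont, immediate exercise) for American.
  V(1,0) = exp(-r*dt) * [p*27.726540 + (1-p)*0.000000] = 12.692551; exercise = 9.571795; V(1,0) = max -> 12.692551
  V(1,1) = exp(-r*dt) * [p*0.000000 + (1-p)*0.000000] = 0.000000; exercise = 0.000000; V(1,1) = max -> 0.000000
  V(0,0) = exp(-r*dt) * [p*12.692551 + (1-p)*0.000000] = 5.810348; exercise = 0.000000; V(0,0) = max -> 5.810348


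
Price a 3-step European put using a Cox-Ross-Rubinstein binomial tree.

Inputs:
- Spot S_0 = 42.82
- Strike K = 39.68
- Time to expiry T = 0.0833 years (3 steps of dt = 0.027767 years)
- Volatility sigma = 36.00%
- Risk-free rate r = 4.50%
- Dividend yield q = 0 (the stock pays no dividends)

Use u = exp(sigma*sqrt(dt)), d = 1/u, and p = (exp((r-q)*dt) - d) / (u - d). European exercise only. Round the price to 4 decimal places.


Answer: Price = V(0,0) = 0.5007

Derivation:
dt = T/N = 0.027767
u = exp(sigma*sqrt(dt)) = 1.061824; d = 1/u = 0.941776
p = (exp((r-q)*dt) - d) / (u - d) = 0.495422
Discount per step: exp(-r*dt) = 0.998751
Stock lattice S(k, i) with i counting down-moves:
  k=0: S(0,0) = 42.8200
  k=1: S(1,0) = 45.4673; S(1,1) = 40.3268
  k=2: S(2,0) = 48.2783; S(2,1) = 42.8200; S(2,2) = 37.9788
  k=3: S(3,0) = 51.2630; S(3,1) = 45.4673; S(3,2) = 40.3268; S(3,3) = 35.7676
Terminal payoffs V(N, i) = max(K - S_T, 0):
  V(3,0) = 0.000000; V(3,1) = 0.000000; V(3,2) = 0.000000; V(3,3) = 3.912442
Backward induction: V(k, i) = exp(-r*dt) * [p * V(k+1, i) + (1-p) * V(k+1, i+1)].
  V(2,0) = exp(-r*dt) * [p*0.000000 + (1-p)*0.000000] = 0.000000
  V(2,1) = exp(-r*dt) * [p*0.000000 + (1-p)*0.000000] = 0.000000
  V(2,2) = exp(-r*dt) * [p*0.000000 + (1-p)*3.912442] = 1.971666
  V(1,0) = exp(-r*dt) * [p*0.000000 + (1-p)*0.000000] = 0.000000
  V(1,1) = exp(-r*dt) * [p*0.000000 + (1-p)*1.971666] = 0.993616
  V(0,0) = exp(-r*dt) * [p*0.000000 + (1-p)*0.993616] = 0.500730


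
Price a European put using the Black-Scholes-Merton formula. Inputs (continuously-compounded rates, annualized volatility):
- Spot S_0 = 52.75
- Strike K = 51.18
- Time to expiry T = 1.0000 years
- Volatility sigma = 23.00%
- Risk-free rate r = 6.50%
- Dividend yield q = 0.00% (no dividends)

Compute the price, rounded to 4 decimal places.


Answer: Price = 2.6022

Derivation:
d1 = (ln(S/K) + (r - q + 0.5*sigma^2) * T) / (sigma * sqrt(T)) = 0.52897801
d2 = d1 - sigma * sqrt(T) = 0.29897801
exp(-rT) = 0.93706746; exp(-qT) = 1.00000000
P = K * exp(-rT) * N(-d2) - S_0 * exp(-qT) * N(-d1)
N(-d1) = 0.29841035; N(-d2) = 0.38247841
P = 51.1800 * 0.93706746 * 0.38247841 - 52.7500 * 1.00000000 * 0.29841035 = 2.6022


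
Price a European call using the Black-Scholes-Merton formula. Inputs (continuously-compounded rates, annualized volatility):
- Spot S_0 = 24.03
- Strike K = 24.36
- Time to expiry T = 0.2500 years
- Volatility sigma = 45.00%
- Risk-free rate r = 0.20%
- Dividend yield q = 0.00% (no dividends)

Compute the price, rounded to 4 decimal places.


Answer: Price = 2.0114

Derivation:
d1 = (ln(S/K) + (r - q + 0.5*sigma^2) * T) / (sigma * sqrt(T)) = 0.05410270
d2 = d1 - sigma * sqrt(T) = -0.17089730
exp(-rT) = 0.99950012; exp(-qT) = 1.00000000
C = S_0 * exp(-qT) * N(d1) - K * exp(-rT) * N(d2)
N(d1) = 0.52157333; N(d2) = 0.43215226
C = 24.0300 * 1.00000000 * 0.52157333 - 24.3600 * 0.99950012 * 0.43215226 = 2.0114


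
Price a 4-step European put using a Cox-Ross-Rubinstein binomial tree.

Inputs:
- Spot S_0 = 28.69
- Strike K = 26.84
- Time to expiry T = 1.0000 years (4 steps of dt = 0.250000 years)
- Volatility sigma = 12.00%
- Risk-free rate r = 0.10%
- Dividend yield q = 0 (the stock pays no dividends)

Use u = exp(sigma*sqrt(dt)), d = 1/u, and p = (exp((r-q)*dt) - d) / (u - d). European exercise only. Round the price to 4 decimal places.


Answer: Price = V(0,0) = 0.6615

Derivation:
dt = T/N = 0.250000
u = exp(sigma*sqrt(dt)) = 1.061837; d = 1/u = 0.941765
p = (exp((r-q)*dt) - d) / (u - d) = 0.487087
Discount per step: exp(-r*dt) = 0.999750
Stock lattice S(k, i) with i counting down-moves:
  k=0: S(0,0) = 28.6900
  k=1: S(1,0) = 30.4641; S(1,1) = 27.0192
  k=2: S(2,0) = 32.3479; S(2,1) = 28.6900; S(2,2) = 25.4457
  k=3: S(3,0) = 34.3482; S(3,1) = 30.4641; S(3,2) = 27.0192; S(3,3) = 23.9639
  k=4: S(4,0) = 36.4721; S(4,1) = 32.3479; S(4,2) = 28.6900; S(4,3) = 25.4457; S(4,4) = 22.5684
Terminal payoffs V(N, i) = max(K - S_T, 0):
  V(4,0) = 0.000000; V(4,1) = 0.000000; V(4,2) = 0.000000; V(4,3) = 1.394253; V(4,4) = 4.271647
Backward induction: V(k, i) = exp(-r*dt) * [p * V(k+1, i) + (1-p) * V(k+1, i+1)].
  V(3,0) = exp(-r*dt) * [p*0.000000 + (1-p)*0.000000] = 0.000000
  V(3,1) = exp(-r*dt) * [p*0.000000 + (1-p)*0.000000] = 0.000000
  V(3,2) = exp(-r*dt) * [p*0.000000 + (1-p)*1.394253] = 0.714952
  V(3,3) = exp(-r*dt) * [p*1.394253 + (1-p)*4.271647] = 2.869388
  V(2,0) = exp(-r*dt) * [p*0.000000 + (1-p)*0.000000] = 0.000000
  V(2,1) = exp(-r*dt) * [p*0.000000 + (1-p)*0.714952] = 0.366617
  V(2,2) = exp(-r*dt) * [p*0.714952 + (1-p)*2.869388] = 1.819536
  V(1,0) = exp(-r*dt) * [p*0.000000 + (1-p)*0.366617] = 0.187995
  V(1,1) = exp(-r*dt) * [p*0.366617 + (1-p)*1.819536] = 1.111560
  V(0,0) = exp(-r*dt) * [p*0.187995 + (1-p)*1.111560] = 0.661538


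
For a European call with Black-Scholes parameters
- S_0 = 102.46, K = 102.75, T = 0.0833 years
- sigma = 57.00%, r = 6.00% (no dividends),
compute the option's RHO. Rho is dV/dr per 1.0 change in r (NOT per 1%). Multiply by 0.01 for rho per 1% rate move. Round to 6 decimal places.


d1 = 0.0954563697; d2 = -0.0690555447
phi(d1) = 0.3971288497; exp(-qT) = 1.0000000000; exp(-rT) = 0.9950144692
N(d2) = 0.4724727033
Rho = K*T*exp(-rT)*N(d2) = 102.7500 * 0.0833 * 0.9950144692 * 0.4724727033 = 4.023768

Answer: Rho = 4.023768


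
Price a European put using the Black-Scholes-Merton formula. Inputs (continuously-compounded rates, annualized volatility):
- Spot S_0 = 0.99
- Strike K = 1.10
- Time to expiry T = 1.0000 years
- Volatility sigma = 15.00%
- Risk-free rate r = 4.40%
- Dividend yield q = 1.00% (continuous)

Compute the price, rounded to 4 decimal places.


d1 = (ln(S/K) + (r - q + 0.5*sigma^2) * T) / (sigma * sqrt(T)) = -0.40073677
d2 = d1 - sigma * sqrt(T) = -0.55073677
exp(-rT) = 0.95695396; exp(-qT) = 0.99004983
P = K * exp(-rT) * N(-d2) - S_0 * exp(-qT) * N(-d1)
N(-d1) = 0.65569303; N(-d2) = 0.70909293
P = 1.1000 * 0.95695396 * 0.70909293 - 0.9900 * 0.99004983 * 0.65569303 = 0.1037

Answer: Price = 0.1037


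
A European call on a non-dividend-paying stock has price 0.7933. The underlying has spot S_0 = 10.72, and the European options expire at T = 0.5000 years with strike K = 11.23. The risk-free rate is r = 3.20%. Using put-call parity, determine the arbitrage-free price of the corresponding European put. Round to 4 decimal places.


Put-call parity: C - P = S_0 * exp(-qT) - K * exp(-rT).
S_0 * exp(-qT) = 10.7200 * 1.00000000 = 10.72000000
K * exp(-rT) = 11.2300 * 0.98412732 = 11.05174980
P = C - S*exp(-qT) + K*exp(-rT)
P = 0.7933 - 10.72000000 + 11.05174980 = 1.1250

Answer: Put price = 1.1250


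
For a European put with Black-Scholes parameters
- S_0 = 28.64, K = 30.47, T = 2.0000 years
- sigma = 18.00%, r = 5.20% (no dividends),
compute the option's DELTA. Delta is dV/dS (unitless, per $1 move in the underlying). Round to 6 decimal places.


d1 = 0.2925133762; d2 = 0.0379549350
phi(d1) = 0.3822346581; exp(-qT) = 1.0000000000; exp(-rT) = 0.9012252974
N(-d1) = 0.3849470671
Delta = -exp(-qT) * N(-d1) = -1.0000000000 * 0.3849470671 = -0.384947

Answer: Delta = -0.384947


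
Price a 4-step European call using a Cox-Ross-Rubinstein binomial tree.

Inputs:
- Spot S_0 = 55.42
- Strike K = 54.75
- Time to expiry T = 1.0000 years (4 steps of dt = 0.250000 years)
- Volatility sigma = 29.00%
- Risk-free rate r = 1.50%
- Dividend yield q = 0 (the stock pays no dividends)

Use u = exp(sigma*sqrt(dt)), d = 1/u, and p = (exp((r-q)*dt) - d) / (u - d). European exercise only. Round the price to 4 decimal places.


Answer: Price = V(0,0) = 6.8119

Derivation:
dt = T/N = 0.250000
u = exp(sigma*sqrt(dt)) = 1.156040; d = 1/u = 0.865022
p = (exp((r-q)*dt) - d) / (u - d) = 0.476723
Discount per step: exp(-r*dt) = 0.996257
Stock lattice S(k, i) with i counting down-moves:
  k=0: S(0,0) = 55.4200
  k=1: S(1,0) = 64.0677; S(1,1) = 47.9395
  k=2: S(2,0) = 74.0648; S(2,1) = 55.4200; S(2,2) = 41.4688
  k=3: S(3,0) = 85.6219; S(3,1) = 64.0677; S(3,2) = 47.9395; S(3,3) = 35.8714
  k=4: S(4,0) = 98.9822; S(4,1) = 74.0648; S(4,2) = 55.4200; S(4,3) = 41.4688; S(4,4) = 31.0296
Terminal payoffs V(N, i) = max(S_T - K, 0):
  V(4,0) = 44.232250; V(4,1) = 19.314811; V(4,2) = 0.670000; V(4,3) = 0.000000; V(4,4) = 0.000000
Backward induction: V(k, i) = exp(-r*dt) * [p * V(k+1, i) + (1-p) * V(k+1, i+1)].
  V(3,0) = exp(-r*dt) * [p*44.232250 + (1-p)*19.314811] = 31.076781
  V(3,1) = exp(-r*dt) * [p*19.314811 + (1-p)*0.670000] = 9.522641
  V(3,2) = exp(-r*dt) * [p*0.670000 + (1-p)*0.000000] = 0.318209
  V(3,3) = exp(-r*dt) * [p*0.000000 + (1-p)*0.000000] = 0.000000
  V(2,0) = exp(-r*dt) * [p*31.076781 + (1-p)*9.522641] = 19.723900
  V(2,1) = exp(-r*dt) * [p*9.522641 + (1-p)*0.318209] = 4.688562
  V(2,2) = exp(-r*dt) * [p*0.318209 + (1-p)*0.000000] = 0.151130
  V(1,0) = exp(-r*dt) * [p*19.723900 + (1-p)*4.688562] = 11.811882
  V(1,1) = exp(-r*dt) * [p*4.688562 + (1-p)*0.151130] = 2.305568
  V(0,0) = exp(-r*dt) * [p*11.811882 + (1-p)*2.305568] = 6.811858


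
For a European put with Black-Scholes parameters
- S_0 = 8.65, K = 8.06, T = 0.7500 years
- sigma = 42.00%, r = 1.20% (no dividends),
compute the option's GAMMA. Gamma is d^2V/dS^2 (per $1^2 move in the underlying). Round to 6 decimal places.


Answer: Gamma = 0.117011

Derivation:
d1 = 0.4008343992; d2 = 0.0371037296
phi(d1) = 0.3681471189; exp(-qT) = 1.0000000000; exp(-rT) = 0.9910403788
Gamma = exp(-qT) * phi(d1) / (S * sigma * sqrt(T)) = 1.0000000000 * 0.3681471189 / (8.6500 * 0.4200 * 0.8660254038) = 0.117011


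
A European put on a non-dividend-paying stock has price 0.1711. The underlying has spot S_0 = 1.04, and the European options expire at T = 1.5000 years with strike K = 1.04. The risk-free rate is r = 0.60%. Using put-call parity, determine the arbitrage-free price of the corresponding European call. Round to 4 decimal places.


Put-call parity: C - P = S_0 * exp(-qT) - K * exp(-rT).
S_0 * exp(-qT) = 1.0400 * 1.00000000 = 1.04000000
K * exp(-rT) = 1.0400 * 0.99104038 = 1.03068199
C = P + S*exp(-qT) - K*exp(-rT)
C = 0.1711 + 1.04000000 - 1.03068199 = 0.1804

Answer: Call price = 0.1804


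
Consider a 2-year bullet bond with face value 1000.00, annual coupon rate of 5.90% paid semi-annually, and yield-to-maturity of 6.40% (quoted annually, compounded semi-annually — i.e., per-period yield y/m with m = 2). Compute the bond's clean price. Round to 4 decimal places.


Answer: Price = 990.7515

Derivation:
Coupon per period c = face * coupon_rate / m = 29.500000
Periods per year m = 2; per-period yield y/m = 0.032000
Number of cashflows N = 4
Cashflows (t years, CF_t, discount factor 1/(1+y/m)^(m*t), PV):
  t = 0.5000: CF_t = 29.500000, DF = 0.968992, PV = 28.585271
  t = 1.0000: CF_t = 29.500000, DF = 0.938946, PV = 27.698906
  t = 1.5000: CF_t = 29.500000, DF = 0.909831, PV = 26.840025
  t = 2.0000: CF_t = 1029.500000, DF = 0.881620, PV = 907.627324
Price P = sum_t PV_t = 990.751527


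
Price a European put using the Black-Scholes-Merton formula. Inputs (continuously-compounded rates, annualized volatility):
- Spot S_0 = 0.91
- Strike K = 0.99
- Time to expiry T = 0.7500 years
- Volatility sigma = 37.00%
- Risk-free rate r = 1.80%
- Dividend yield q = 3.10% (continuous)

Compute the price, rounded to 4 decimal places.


d1 = (ln(S/K) + (r - q + 0.5*sigma^2) * T) / (sigma * sqrt(T)) = -0.13317393
d2 = d1 - sigma * sqrt(T) = -0.45360333
exp(-rT) = 0.98659072; exp(-qT) = 0.97701820
P = K * exp(-rT) * N(-d2) - S_0 * exp(-qT) * N(-d1)
N(-d1) = 0.55297209; N(-d2) = 0.67494282
P = 0.9900 * 0.98659072 * 0.67494282 - 0.9100 * 0.97701820 * 0.55297209 = 0.1676

Answer: Price = 0.1676


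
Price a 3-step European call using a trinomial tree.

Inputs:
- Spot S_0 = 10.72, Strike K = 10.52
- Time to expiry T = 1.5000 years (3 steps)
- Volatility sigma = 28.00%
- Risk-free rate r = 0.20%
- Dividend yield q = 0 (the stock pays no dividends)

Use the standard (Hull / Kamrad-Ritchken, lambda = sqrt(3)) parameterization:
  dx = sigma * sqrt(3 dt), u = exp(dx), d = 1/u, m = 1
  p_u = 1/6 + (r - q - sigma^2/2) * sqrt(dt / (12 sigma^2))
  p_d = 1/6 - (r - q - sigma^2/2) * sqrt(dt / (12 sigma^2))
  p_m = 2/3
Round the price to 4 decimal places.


Answer: Price = V(0,0) = 1.4537

Derivation:
dt = T/N = 0.500000; dx = sigma*sqrt(3*dt) = 0.342929
u = exp(dx) = 1.409068; d = 1/u = 0.709689
p_u = 0.139547, p_m = 0.666667, p_d = 0.193786
Discount per step: exp(-r*dt) = 0.999000
Stock lattice S(k, j) with j the centered position index:
  k=0: S(0,+0) = 10.7200
  k=1: S(1,-1) = 7.6079; S(1,+0) = 10.7200; S(1,+1) = 15.1052
  k=2: S(2,-2) = 5.3992; S(2,-1) = 7.6079; S(2,+0) = 10.7200; S(2,+1) = 15.1052; S(2,+2) = 21.2843
  k=3: S(3,-3) = 3.8318; S(3,-2) = 5.3992; S(3,-1) = 7.6079; S(3,+0) = 10.7200; S(3,+1) = 15.1052; S(3,+2) = 21.2843; S(3,+3) = 29.9910
Terminal payoffs V(N, j) = max(S_T - K, 0):
  V(3,-3) = 0.000000; V(3,-2) = 0.000000; V(3,-1) = 0.000000; V(3,+0) = 0.200000; V(3,+1) = 4.585210; V(3,+2) = 10.764270; V(3,+3) = 19.470985
Backward induction: V(k, j) = exp(-r*dt) * [p_u * V(k+1, j+1) + p_m * V(k+1, j) + p_d * V(k+1, j-1)]
  V(2,-2) = exp(-r*dt) * [p_u*0.000000 + p_m*0.000000 + p_d*0.000000] = 0.000000
  V(2,-1) = exp(-r*dt) * [p_u*0.200000 + p_m*0.000000 + p_d*0.000000] = 0.027882
  V(2,+0) = exp(-r*dt) * [p_u*4.585210 + p_m*0.200000 + p_d*0.000000] = 0.772414
  V(2,+1) = exp(-r*dt) * [p_u*10.764270 + p_m*4.585210 + p_d*0.200000] = 4.593093
  V(2,+2) = exp(-r*dt) * [p_u*19.470985 + p_m*10.764270 + p_d*4.585210] = 10.771077
  V(1,-1) = exp(-r*dt) * [p_u*0.772414 + p_m*0.027882 + p_d*0.000000] = 0.126250
  V(1,+0) = exp(-r*dt) * [p_u*4.593093 + p_m*0.772414 + p_d*0.027882] = 1.160139
  V(1,+1) = exp(-r*dt) * [p_u*10.771077 + p_m*4.593093 + p_d*0.772414] = 4.710108
  V(0,+0) = exp(-r*dt) * [p_u*4.710108 + p_m*1.160139 + p_d*0.126250] = 1.453720


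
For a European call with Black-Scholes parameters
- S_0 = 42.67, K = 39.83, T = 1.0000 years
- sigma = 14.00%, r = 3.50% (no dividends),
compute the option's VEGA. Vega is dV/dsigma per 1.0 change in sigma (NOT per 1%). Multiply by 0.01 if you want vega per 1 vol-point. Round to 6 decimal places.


Answer: Vega = 12.242463

Derivation:
d1 = 0.8119692858; d2 = 0.6719692858
phi(d1) = 0.2869103178; exp(-qT) = 1.0000000000; exp(-rT) = 0.9656054163
Vega = S * exp(-qT) * phi(d1) * sqrt(T) = 42.6700 * 1.0000000000 * 0.2869103178 * 1.0000000000 = 12.242463


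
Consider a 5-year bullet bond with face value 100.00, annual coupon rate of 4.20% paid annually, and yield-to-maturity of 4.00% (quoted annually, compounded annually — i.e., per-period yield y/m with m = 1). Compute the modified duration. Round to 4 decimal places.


Answer: Modified duration = 4.4373

Derivation:
Coupon per period c = face * coupon_rate / m = 4.200000
Periods per year m = 1; per-period yield y/m = 0.040000
Number of cashflows N = 5
Cashflows (t years, CF_t, discount factor 1/(1+y/m)^(m*t), PV):
  t = 1.0000: CF_t = 4.200000, DF = 0.961538, PV = 4.038462
  t = 2.0000: CF_t = 4.200000, DF = 0.924556, PV = 3.883136
  t = 3.0000: CF_t = 4.200000, DF = 0.888996, PV = 3.733785
  t = 4.0000: CF_t = 4.200000, DF = 0.854804, PV = 3.590178
  t = 5.0000: CF_t = 104.200000, DF = 0.821927, PV = 85.644805
Price P = sum_t PV_t = 100.890364
First compute Macaulay numerator sum_t t * PV_t:
  t * PV_t at t = 1.0000: 4.038462
  t * PV_t at t = 2.0000: 7.766272
  t * PV_t at t = 3.0000: 11.201354
  t * PV_t at t = 4.0000: 14.360710
  t * PV_t at t = 5.0000: 428.224023
Macaulay duration D = 465.590821 / 100.890364 = 4.614819
Modified duration = D / (1 + y/m) = 4.614819 / (1 + 0.040000) = 4.437326


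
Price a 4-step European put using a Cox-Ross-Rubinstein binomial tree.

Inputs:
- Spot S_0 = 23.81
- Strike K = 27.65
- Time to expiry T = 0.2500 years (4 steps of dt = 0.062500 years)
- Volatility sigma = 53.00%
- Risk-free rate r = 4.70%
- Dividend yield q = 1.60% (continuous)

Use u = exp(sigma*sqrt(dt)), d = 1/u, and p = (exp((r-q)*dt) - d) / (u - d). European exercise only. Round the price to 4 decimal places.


Answer: Price = V(0,0) = 5.0022

Derivation:
dt = T/N = 0.062500
u = exp(sigma*sqrt(dt)) = 1.141679; d = 1/u = 0.875903
p = (exp((r-q)*dt) - d) / (u - d) = 0.474220
Discount per step: exp(-r*dt) = 0.997067
Stock lattice S(k, i) with i counting down-moves:
  k=0: S(0,0) = 23.8100
  k=1: S(1,0) = 27.1834; S(1,1) = 20.8552
  k=2: S(2,0) = 31.0347; S(2,1) = 23.8100; S(2,2) = 18.2672
  k=3: S(3,0) = 35.4317; S(3,1) = 27.1834; S(3,2) = 20.8552; S(3,3) = 16.0003
  k=4: S(4,0) = 40.4516; S(4,1) = 31.0347; S(4,2) = 23.8100; S(4,3) = 18.2672; S(4,4) = 14.0147
Terminal payoffs V(N, i) = max(K - S_T, 0):
  V(4,0) = 0.000000; V(4,1) = 0.000000; V(4,2) = 3.840000; V(4,3) = 9.382826; V(4,4) = 13.635316
Backward induction: V(k, i) = exp(-r*dt) * [p * V(k+1, i) + (1-p) * V(k+1, i+1)].
  V(3,0) = exp(-r*dt) * [p*0.000000 + (1-p)*0.000000] = 0.000000
  V(3,1) = exp(-r*dt) * [p*0.000000 + (1-p)*3.840000] = 2.013072
  V(3,2) = exp(-r*dt) * [p*3.840000 + (1-p)*9.382826] = 6.734493
  V(3,3) = exp(-r*dt) * [p*9.382826 + (1-p)*13.635316] = 11.584619
  V(2,0) = exp(-r*dt) * [p*0.000000 + (1-p)*2.013072] = 1.055327
  V(2,1) = exp(-r*dt) * [p*2.013072 + (1-p)*6.734493] = 4.482313
  V(2,2) = exp(-r*dt) * [p*6.734493 + (1-p)*11.584619] = 9.257357
  V(1,0) = exp(-r*dt) * [p*1.055327 + (1-p)*4.482313] = 2.848786
  V(1,1) = exp(-r*dt) * [p*4.482313 + (1-p)*9.257357] = 6.972422
  V(0,0) = exp(-r*dt) * [p*2.848786 + (1-p)*6.972422] = 5.002194


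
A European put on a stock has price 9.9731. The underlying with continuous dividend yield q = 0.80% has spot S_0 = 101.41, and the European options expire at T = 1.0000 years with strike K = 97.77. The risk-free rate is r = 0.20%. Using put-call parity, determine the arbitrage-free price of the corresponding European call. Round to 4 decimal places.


Answer: Call price = 13.0004

Derivation:
Put-call parity: C - P = S_0 * exp(-qT) - K * exp(-rT).
S_0 * exp(-qT) = 101.4100 * 0.99203191 = 100.60195648
K * exp(-rT) = 97.7700 * 0.99800200 = 97.57465541
C = P + S*exp(-qT) - K*exp(-rT)
C = 9.9731 + 100.60195648 - 97.57465541 = 13.0004


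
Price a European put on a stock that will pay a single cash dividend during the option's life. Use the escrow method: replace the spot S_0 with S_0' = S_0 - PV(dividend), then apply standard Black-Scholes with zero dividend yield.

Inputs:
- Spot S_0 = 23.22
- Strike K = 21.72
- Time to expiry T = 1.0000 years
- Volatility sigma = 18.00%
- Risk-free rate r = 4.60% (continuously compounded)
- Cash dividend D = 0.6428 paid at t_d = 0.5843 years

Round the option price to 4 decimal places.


PV(D) = D * exp(-r * t_d) = 0.6428 * 0.97348019 = 0.62575307
S_0' = S_0 - PV(D) = 23.2200 - 0.62575307 = 22.59424693
d1 = (ln(S_0'/K) + (r + sigma^2/2)*T) / (sigma*sqrt(T)) = 0.56478788
d2 = d1 - sigma*sqrt(T) = 0.38478788
exp(-rT) = 0.95504196
N(-d1) = 0.28610903; N(-d2) = 0.35019729
P = K * exp(-rT) * N(-d2) - S_0' * N(-d1) = 21.7200 * 0.95504196 * 0.35019729 - 22.59424693 * 0.28610903 = 0.7999

Answer: Price = 0.7999


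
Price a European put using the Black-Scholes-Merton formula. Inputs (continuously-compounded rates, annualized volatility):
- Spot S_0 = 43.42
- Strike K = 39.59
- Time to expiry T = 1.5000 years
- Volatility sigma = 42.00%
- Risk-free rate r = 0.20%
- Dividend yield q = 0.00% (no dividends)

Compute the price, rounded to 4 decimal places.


d1 = (ln(S/K) + (r - q + 0.5*sigma^2) * T) / (sigma * sqrt(T)) = 0.44254815
d2 = d1 - sigma * sqrt(T) = -0.07184469
exp(-rT) = 0.99700450; exp(-qT) = 1.00000000
P = K * exp(-rT) * N(-d2) - S_0 * exp(-qT) * N(-d1)
N(-d1) = 0.32904630; N(-d2) = 0.52863725
P = 39.5900 * 0.99700450 * 0.52863725 - 43.4200 * 1.00000000 * 0.32904630 = 6.5789

Answer: Price = 6.5789


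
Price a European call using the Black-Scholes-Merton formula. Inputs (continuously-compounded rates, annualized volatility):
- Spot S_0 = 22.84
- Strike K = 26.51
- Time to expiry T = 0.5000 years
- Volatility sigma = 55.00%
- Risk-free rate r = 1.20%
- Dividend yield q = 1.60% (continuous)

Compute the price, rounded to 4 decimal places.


d1 = (ln(S/K) + (r - q + 0.5*sigma^2) * T) / (sigma * sqrt(T)) = -0.19383374
d2 = d1 - sigma * sqrt(T) = -0.58274247
exp(-rT) = 0.99401796; exp(-qT) = 0.99203191
C = S_0 * exp(-qT) * N(d1) - K * exp(-rT) * N(d2)
N(d1) = 0.42315303; N(d2) = 0.28003334
C = 22.8400 * 0.99203191 * 0.42315303 - 26.5100 * 0.99401796 * 0.28003334 = 2.2085

Answer: Price = 2.2085


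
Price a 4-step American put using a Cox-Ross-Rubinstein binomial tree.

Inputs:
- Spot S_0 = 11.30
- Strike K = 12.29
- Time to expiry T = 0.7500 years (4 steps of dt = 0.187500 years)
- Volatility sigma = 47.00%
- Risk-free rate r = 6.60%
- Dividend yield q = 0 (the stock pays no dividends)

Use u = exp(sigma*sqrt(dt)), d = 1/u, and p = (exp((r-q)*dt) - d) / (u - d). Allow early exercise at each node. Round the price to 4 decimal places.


Answer: Price = V(0,0) = 2.2040

Derivation:
dt = T/N = 0.187500
u = exp(sigma*sqrt(dt)) = 1.225705; d = 1/u = 0.815857
p = (exp((r-q)*dt) - d) / (u - d) = 0.479678
Discount per step: exp(-r*dt) = 0.987701
Stock lattice S(k, i) with i counting down-moves:
  k=0: S(0,0) = 11.3000
  k=1: S(1,0) = 13.8505; S(1,1) = 9.2192
  k=2: S(2,0) = 16.9766; S(2,1) = 11.3000; S(2,2) = 7.5215
  k=3: S(3,0) = 20.8083; S(3,1) = 13.8505; S(3,2) = 9.2192; S(3,3) = 6.1365
  k=4: S(4,0) = 25.5048; S(4,1) = 16.9766; S(4,2) = 11.3000; S(4,3) = 7.5215; S(4,4) = 5.0065
Terminal payoffs V(N, i) = max(K - S_T, 0):
  V(4,0) = 0.000000; V(4,1) = 0.000000; V(4,2) = 0.990000; V(4,3) = 4.768461; V(4,4) = 7.283491
Backward induction: V(k, i) = exp(-r*dt) * [p * V(k+1, i) + (1-p) * V(k+1, i+1)]; then take max(V_cont, immediate exercise) for American.
  V(3,0) = exp(-r*dt) * [p*0.000000 + (1-p)*0.000000] = 0.000000; exercise = 0.000000; V(3,0) = max -> 0.000000
  V(3,1) = exp(-r*dt) * [p*0.000000 + (1-p)*0.990000] = 0.508784; exercise = 0.000000; V(3,1) = max -> 0.508784
  V(3,2) = exp(-r*dt) * [p*0.990000 + (1-p)*4.768461] = 2.919662; exercise = 3.070814; V(3,2) = max -> 3.070814
  V(3,3) = exp(-r*dt) * [p*4.768461 + (1-p)*7.283491] = 6.002347; exercise = 6.153498; V(3,3) = max -> 6.153498
  V(2,0) = exp(-r*dt) * [p*0.000000 + (1-p)*0.508784] = 0.261476; exercise = 0.000000; V(2,0) = max -> 0.261476
  V(2,1) = exp(-r*dt) * [p*0.508784 + (1-p)*3.070814] = 1.819213; exercise = 0.990000; V(2,1) = max -> 1.819213
  V(2,2) = exp(-r*dt) * [p*3.070814 + (1-p)*6.153498] = 4.617309; exercise = 4.768461; V(2,2) = max -> 4.768461
  V(1,0) = exp(-r*dt) * [p*0.261476 + (1-p)*1.819213] = 1.058817; exercise = 0.000000; V(1,0) = max -> 1.058817
  V(1,1) = exp(-r*dt) * [p*1.819213 + (1-p)*4.768461] = 3.312525; exercise = 3.070814; V(1,1) = max -> 3.312525
  V(0,0) = exp(-r*dt) * [p*1.058817 + (1-p)*3.312525] = 2.204027; exercise = 0.990000; V(0,0) = max -> 2.204027


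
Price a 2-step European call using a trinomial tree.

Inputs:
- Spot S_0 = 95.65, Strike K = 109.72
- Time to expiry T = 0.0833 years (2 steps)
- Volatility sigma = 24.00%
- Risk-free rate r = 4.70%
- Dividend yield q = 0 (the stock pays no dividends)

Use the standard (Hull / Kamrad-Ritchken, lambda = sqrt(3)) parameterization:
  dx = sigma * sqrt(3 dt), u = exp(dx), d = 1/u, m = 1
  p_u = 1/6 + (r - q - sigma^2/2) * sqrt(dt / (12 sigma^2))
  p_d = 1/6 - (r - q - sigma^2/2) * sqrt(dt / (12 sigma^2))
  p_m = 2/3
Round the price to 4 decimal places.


Answer: Price = V(0,0) = 0.1055

Derivation:
dt = T/N = 0.041650; dx = sigma*sqrt(3*dt) = 0.084836
u = exp(dx) = 1.088538; d = 1/u = 0.918663
p_u = 0.171134, p_m = 0.666667, p_d = 0.162199
Discount per step: exp(-r*dt) = 0.998044
Stock lattice S(k, j) with j the centered position index:
  k=0: S(0,+0) = 95.6500
  k=1: S(1,-1) = 87.8701; S(1,+0) = 95.6500; S(1,+1) = 104.1187
  k=2: S(2,-2) = 80.7230; S(2,-1) = 87.8701; S(2,+0) = 95.6500; S(2,+1) = 104.1187; S(2,+2) = 113.3372
Terminal payoffs V(N, j) = max(S_T - K, 0):
  V(2,-2) = 0.000000; V(2,-1) = 0.000000; V(2,+0) = 0.000000; V(2,+1) = 0.000000; V(2,+2) = 3.617192
Backward induction: V(k, j) = exp(-r*dt) * [p_u * V(k+1, j+1) + p_m * V(k+1, j) + p_d * V(k+1, j-1)]
  V(1,-1) = exp(-r*dt) * [p_u*0.000000 + p_m*0.000000 + p_d*0.000000] = 0.000000
  V(1,+0) = exp(-r*dt) * [p_u*0.000000 + p_m*0.000000 + p_d*0.000000] = 0.000000
  V(1,+1) = exp(-r*dt) * [p_u*3.617192 + p_m*0.000000 + p_d*0.000000] = 0.617815
  V(0,+0) = exp(-r*dt) * [p_u*0.617815 + p_m*0.000000 + p_d*0.000000] = 0.105523


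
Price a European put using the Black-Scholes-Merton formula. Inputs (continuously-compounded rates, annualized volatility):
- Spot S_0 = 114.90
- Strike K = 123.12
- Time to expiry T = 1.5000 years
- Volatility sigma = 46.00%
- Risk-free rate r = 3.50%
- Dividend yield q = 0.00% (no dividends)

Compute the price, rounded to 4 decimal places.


Answer: Price = 26.6727

Derivation:
d1 = (ln(S/K) + (r - q + 0.5*sigma^2) * T) / (sigma * sqrt(T)) = 0.25223123
d2 = d1 - sigma * sqrt(T) = -0.31115141
exp(-rT) = 0.94885432; exp(-qT) = 1.00000000
P = K * exp(-rT) * N(-d2) - S_0 * exp(-qT) * N(-d1)
N(-d1) = 0.40043117; N(-d2) = 0.62215724
P = 123.1200 * 0.94885432 * 0.62215724 - 114.9000 * 1.00000000 * 0.40043117 = 26.6727


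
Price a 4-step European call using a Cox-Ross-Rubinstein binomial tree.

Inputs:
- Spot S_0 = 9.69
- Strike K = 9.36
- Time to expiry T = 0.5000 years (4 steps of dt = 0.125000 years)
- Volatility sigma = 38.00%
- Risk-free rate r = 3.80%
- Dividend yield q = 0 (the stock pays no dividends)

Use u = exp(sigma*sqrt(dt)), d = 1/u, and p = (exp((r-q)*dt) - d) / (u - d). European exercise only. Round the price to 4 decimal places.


Answer: Price = V(0,0) = 1.2727

Derivation:
dt = T/N = 0.125000
u = exp(sigma*sqrt(dt)) = 1.143793; d = 1/u = 0.874284
p = (exp((r-q)*dt) - d) / (u - d) = 0.484129
Discount per step: exp(-r*dt) = 0.995261
Stock lattice S(k, i) with i counting down-moves:
  k=0: S(0,0) = 9.6900
  k=1: S(1,0) = 11.0834; S(1,1) = 8.4718
  k=2: S(2,0) = 12.6771; S(2,1) = 9.6900; S(2,2) = 7.4068
  k=3: S(3,0) = 14.5000; S(3,1) = 11.0834; S(3,2) = 8.4718; S(3,3) = 6.4756
  k=4: S(4,0) = 16.5849; S(4,1) = 12.6771; S(4,2) = 9.6900; S(4,3) = 7.4068; S(4,4) = 5.6615
Terminal payoffs V(N, i) = max(S_T - K, 0):
  V(4,0) = 7.224949; V(4,1) = 3.317072; V(4,2) = 0.330000; V(4,3) = 0.000000; V(4,4) = 0.000000
Backward induction: V(k, i) = exp(-r*dt) * [p * V(k+1, i) + (1-p) * V(k+1, i+1)].
  V(3,0) = exp(-r*dt) * [p*7.224949 + (1-p)*3.317072] = 5.184306
  V(3,1) = exp(-r*dt) * [p*3.317072 + (1-p)*0.330000] = 1.767713
  V(3,2) = exp(-r*dt) * [p*0.330000 + (1-p)*0.000000] = 0.159006
  V(3,3) = exp(-r*dt) * [p*0.000000 + (1-p)*0.000000] = 0.000000
  V(2,0) = exp(-r*dt) * [p*5.184306 + (1-p)*1.767713] = 3.405571
  V(2,1) = exp(-r*dt) * [p*1.767713 + (1-p)*0.159006] = 0.933384
  V(2,2) = exp(-r*dt) * [p*0.159006 + (1-p)*0.000000] = 0.076615
  V(1,0) = exp(-r*dt) * [p*3.405571 + (1-p)*0.933384] = 2.120148
  V(1,1) = exp(-r*dt) * [p*0.933384 + (1-p)*0.076615] = 0.489073
  V(0,0) = exp(-r*dt) * [p*2.120148 + (1-p)*0.489073] = 1.272665


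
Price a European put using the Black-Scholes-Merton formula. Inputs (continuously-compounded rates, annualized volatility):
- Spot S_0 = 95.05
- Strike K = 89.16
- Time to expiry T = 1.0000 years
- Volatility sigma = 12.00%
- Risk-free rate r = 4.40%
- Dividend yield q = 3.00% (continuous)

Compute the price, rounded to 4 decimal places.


d1 = (ln(S/K) + (r - q + 0.5*sigma^2) * T) / (sigma * sqrt(T)) = 0.70975467
d2 = d1 - sigma * sqrt(T) = 0.58975467
exp(-rT) = 0.95695396; exp(-qT) = 0.97044553
P = K * exp(-rT) * N(-d2) - S_0 * exp(-qT) * N(-d1)
N(-d1) = 0.23892814; N(-d2) = 0.27767757
P = 89.1600 * 0.95695396 * 0.27767757 - 95.0500 * 0.97044553 * 0.23892814 = 1.6531

Answer: Price = 1.6531


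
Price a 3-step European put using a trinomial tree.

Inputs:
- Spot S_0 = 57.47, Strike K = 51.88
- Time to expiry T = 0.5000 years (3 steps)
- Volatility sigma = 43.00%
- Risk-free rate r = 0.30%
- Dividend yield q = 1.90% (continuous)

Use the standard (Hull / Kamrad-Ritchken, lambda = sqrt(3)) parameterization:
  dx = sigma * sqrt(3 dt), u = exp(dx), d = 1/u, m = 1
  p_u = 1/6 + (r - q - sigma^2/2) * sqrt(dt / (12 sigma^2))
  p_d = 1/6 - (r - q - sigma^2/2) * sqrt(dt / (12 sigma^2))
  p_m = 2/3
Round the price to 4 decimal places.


Answer: Price = V(0,0) = 4.4320

Derivation:
dt = T/N = 0.166667; dx = sigma*sqrt(3*dt) = 0.304056
u = exp(dx) = 1.355345; d = 1/u = 0.737820
p_u = 0.136944, p_m = 0.666667, p_d = 0.196390
Discount per step: exp(-r*dt) = 0.999500
Stock lattice S(k, j) with j the centered position index:
  k=0: S(0,+0) = 57.4700
  k=1: S(1,-1) = 42.4025; S(1,+0) = 57.4700; S(1,+1) = 77.8917
  k=2: S(2,-2) = 31.2854; S(2,-1) = 42.4025; S(2,+0) = 57.4700; S(2,+1) = 77.8917; S(2,+2) = 105.5701
  k=3: S(3,-3) = 23.0830; S(3,-2) = 31.2854; S(3,-1) = 42.4025; S(3,+0) = 57.4700; S(3,+1) = 77.8917; S(3,+2) = 105.5701; S(3,+3) = 143.0838
Terminal payoffs V(N, j) = max(K - S_T, 0):
  V(3,-3) = 28.797025; V(3,-2) = 20.594609; V(3,-1) = 9.477507; V(3,+0) = 0.000000; V(3,+1) = 0.000000; V(3,+2) = 0.000000; V(3,+3) = 0.000000
Backward induction: V(k, j) = exp(-r*dt) * [p_u * V(k+1, j+1) + p_m * V(k+1, j) + p_d * V(k+1, j-1)]
  V(2,-2) = exp(-r*dt) * [p_u*9.477507 + p_m*20.594609 + p_d*28.797025] = 20.672726
  V(2,-1) = exp(-r*dt) * [p_u*0.000000 + p_m*9.477507 + p_d*20.594609] = 10.357729
  V(2,+0) = exp(-r*dt) * [p_u*0.000000 + p_m*0.000000 + p_d*9.477507] = 1.860355
  V(2,+1) = exp(-r*dt) * [p_u*0.000000 + p_m*0.000000 + p_d*0.000000] = 0.000000
  V(2,+2) = exp(-r*dt) * [p_u*0.000000 + p_m*0.000000 + p_d*0.000000] = 0.000000
  V(1,-1) = exp(-r*dt) * [p_u*1.860355 + p_m*10.357729 + p_d*20.672726] = 11.214221
  V(1,+0) = exp(-r*dt) * [p_u*0.000000 + p_m*1.860355 + p_d*10.357729] = 3.272753
  V(1,+1) = exp(-r*dt) * [p_u*0.000000 + p_m*0.000000 + p_d*1.860355] = 0.365172
  V(0,+0) = exp(-r*dt) * [p_u*0.365172 + p_m*3.272753 + p_d*11.214221] = 4.431985


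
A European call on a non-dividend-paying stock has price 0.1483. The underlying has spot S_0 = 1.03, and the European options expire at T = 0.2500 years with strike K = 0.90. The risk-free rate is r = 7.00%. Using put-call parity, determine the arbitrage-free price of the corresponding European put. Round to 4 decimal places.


Put-call parity: C - P = S_0 * exp(-qT) - K * exp(-rT).
S_0 * exp(-qT) = 1.0300 * 1.00000000 = 1.03000000
K * exp(-rT) = 0.9000 * 0.98265224 = 0.88438701
P = C - S*exp(-qT) + K*exp(-rT)
P = 0.1483 - 1.03000000 + 0.88438701 = 0.0027

Answer: Put price = 0.0027


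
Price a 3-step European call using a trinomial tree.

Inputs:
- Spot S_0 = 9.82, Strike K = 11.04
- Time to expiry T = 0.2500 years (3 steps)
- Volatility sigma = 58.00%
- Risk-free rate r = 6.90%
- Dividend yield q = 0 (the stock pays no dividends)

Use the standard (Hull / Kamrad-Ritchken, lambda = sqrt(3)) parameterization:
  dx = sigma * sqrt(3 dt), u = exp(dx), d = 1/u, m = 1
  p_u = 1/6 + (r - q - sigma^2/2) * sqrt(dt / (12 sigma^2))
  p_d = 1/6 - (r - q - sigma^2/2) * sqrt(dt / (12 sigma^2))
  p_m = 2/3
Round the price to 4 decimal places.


dt = T/N = 0.083333; dx = sigma*sqrt(3*dt) = 0.290000
u = exp(dx) = 1.336427; d = 1/u = 0.748264
p_u = 0.152414, p_m = 0.666667, p_d = 0.180920
Discount per step: exp(-r*dt) = 0.994266
Stock lattice S(k, j) with j the centered position index:
  k=0: S(0,+0) = 9.8200
  k=1: S(1,-1) = 7.3479; S(1,+0) = 9.8200; S(1,+1) = 13.1237
  k=2: S(2,-2) = 5.4982; S(2,-1) = 7.3479; S(2,+0) = 9.8200; S(2,+1) = 13.1237; S(2,+2) = 17.5389
  k=3: S(3,-3) = 4.1141; S(3,-2) = 5.4982; S(3,-1) = 7.3479; S(3,+0) = 9.8200; S(3,+1) = 13.1237; S(3,+2) = 17.5389; S(3,+3) = 23.4395
Terminal payoffs V(N, j) = max(S_T - K, 0):
  V(3,-3) = 0.000000; V(3,-2) = 0.000000; V(3,-1) = 0.000000; V(3,+0) = 0.000000; V(3,+1) = 2.083718; V(3,+2) = 6.498897; V(3,+3) = 12.399465
Backward induction: V(k, j) = exp(-r*dt) * [p_u * V(k+1, j+1) + p_m * V(k+1, j) + p_d * V(k+1, j-1)]
  V(2,-2) = exp(-r*dt) * [p_u*0.000000 + p_m*0.000000 + p_d*0.000000] = 0.000000
  V(2,-1) = exp(-r*dt) * [p_u*0.000000 + p_m*0.000000 + p_d*0.000000] = 0.000000
  V(2,+0) = exp(-r*dt) * [p_u*2.083718 + p_m*0.000000 + p_d*0.000000] = 0.315766
  V(2,+1) = exp(-r*dt) * [p_u*6.498897 + p_m*2.083718 + p_d*0.000000] = 2.366023
  V(2,+2) = exp(-r*dt) * [p_u*12.399465 + p_m*6.498897 + p_d*2.083718] = 6.561595
  V(1,-1) = exp(-r*dt) * [p_u*0.315766 + p_m*0.000000 + p_d*0.000000] = 0.047851
  V(1,+0) = exp(-r*dt) * [p_u*2.366023 + p_m*0.315766 + p_d*0.000000] = 0.567851
  V(1,+1) = exp(-r*dt) * [p_u*6.561595 + p_m*2.366023 + p_d*0.315766] = 2.619449
  V(0,+0) = exp(-r*dt) * [p_u*2.619449 + p_m*0.567851 + p_d*0.047851] = 0.781956

Answer: Price = V(0,0) = 0.7820


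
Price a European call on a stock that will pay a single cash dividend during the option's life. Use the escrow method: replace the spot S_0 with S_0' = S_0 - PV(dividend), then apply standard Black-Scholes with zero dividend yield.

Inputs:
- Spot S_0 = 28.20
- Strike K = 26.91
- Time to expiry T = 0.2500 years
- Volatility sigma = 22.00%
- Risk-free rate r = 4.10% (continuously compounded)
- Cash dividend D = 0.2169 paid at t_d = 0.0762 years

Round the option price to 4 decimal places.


Answer: Price = 1.9905

Derivation:
PV(D) = D * exp(-r * t_d) = 0.2169 * 0.99688068 = 0.21622342
S_0' = S_0 - PV(D) = 28.2000 - 0.21622342 = 27.98377658
d1 = (ln(S_0'/K) + (r + sigma^2/2)*T) / (sigma*sqrt(T)) = 0.50388154
d2 = d1 - sigma*sqrt(T) = 0.39388154
exp(-rT) = 0.98980235
N(d1) = 0.69282769; N(d2) = 0.65316575
C = S_0' * N(d1) - K * exp(-rT) * N(d2) = 27.98377658 * 0.69282769 - 26.9100 * 0.98980235 * 0.65316575 = 1.9905


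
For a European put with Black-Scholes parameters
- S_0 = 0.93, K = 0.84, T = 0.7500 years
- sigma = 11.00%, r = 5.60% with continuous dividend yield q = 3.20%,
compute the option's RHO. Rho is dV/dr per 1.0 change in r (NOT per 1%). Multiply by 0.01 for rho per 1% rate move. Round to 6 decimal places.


Answer: Rho = -0.068374

Derivation:
d1 = 1.3050235936; d2 = 1.2097607992
phi(d1) = 0.1702509382; exp(-qT) = 0.9762857098; exp(-rT) = 0.9588697806
N(-d2) = 0.1131853462
Rho = -K*T*exp(-rT)*N(-d2) = -0.8400 * 0.7500 * 0.9588697806 * 0.1131853462 = -0.068374


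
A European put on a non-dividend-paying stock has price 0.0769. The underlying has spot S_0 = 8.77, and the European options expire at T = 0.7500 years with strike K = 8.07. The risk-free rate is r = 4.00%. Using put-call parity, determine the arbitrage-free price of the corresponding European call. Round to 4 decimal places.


Answer: Call price = 1.0154

Derivation:
Put-call parity: C - P = S_0 * exp(-qT) - K * exp(-rT).
S_0 * exp(-qT) = 8.7700 * 1.00000000 = 8.77000000
K * exp(-rT) = 8.0700 * 0.97044553 = 7.83149546
C = P + S*exp(-qT) - K*exp(-rT)
C = 0.0769 + 8.77000000 - 7.83149546 = 1.0154


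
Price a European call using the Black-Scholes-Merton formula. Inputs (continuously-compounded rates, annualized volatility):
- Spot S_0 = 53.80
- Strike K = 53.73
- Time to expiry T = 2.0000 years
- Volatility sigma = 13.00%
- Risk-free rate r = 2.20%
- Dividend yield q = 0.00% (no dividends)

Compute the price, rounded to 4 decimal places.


d1 = (ln(S/K) + (r - q + 0.5*sigma^2) * T) / (sigma * sqrt(T)) = 0.33833407
d2 = d1 - sigma * sqrt(T) = 0.15448631
exp(-rT) = 0.95695396; exp(-qT) = 1.00000000
C = S_0 * exp(-qT) * N(d1) - K * exp(-rT) * N(d2)
N(d1) = 0.63244428; N(d2) = 0.56138685
C = 53.8000 * 1.00000000 * 0.63244428 - 53.7300 * 0.95695396 * 0.56138685 = 5.1606

Answer: Price = 5.1606


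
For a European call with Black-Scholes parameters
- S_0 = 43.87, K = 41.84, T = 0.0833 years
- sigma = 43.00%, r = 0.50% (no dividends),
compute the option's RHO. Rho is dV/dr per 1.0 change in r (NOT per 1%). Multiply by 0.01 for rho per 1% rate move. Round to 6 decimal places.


Answer: Rho = 2.183221

Derivation:
d1 = 0.4471638216; d2 = 0.3230583423
phi(d1) = 0.3609859378; exp(-qT) = 1.0000000000; exp(-rT) = 0.9995835867
N(d2) = 0.6266744709
Rho = K*T*exp(-rT)*N(d2) = 41.8400 * 0.0833 * 0.9995835867 * 0.6266744709 = 2.183221


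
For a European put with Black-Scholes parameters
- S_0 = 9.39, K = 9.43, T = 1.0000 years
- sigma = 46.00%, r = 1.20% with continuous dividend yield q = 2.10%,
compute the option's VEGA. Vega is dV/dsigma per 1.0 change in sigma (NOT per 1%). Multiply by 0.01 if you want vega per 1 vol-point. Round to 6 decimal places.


d1 = 0.2011939056; d2 = -0.2588060944
phi(d1) = 0.3909490529; exp(-qT) = 0.9792189646; exp(-rT) = 0.9880717129
Vega = S * exp(-qT) * phi(d1) * sqrt(T) = 9.3900 * 0.9792189646 * 0.3909490529 * 1.0000000000 = 3.594724

Answer: Vega = 3.594724


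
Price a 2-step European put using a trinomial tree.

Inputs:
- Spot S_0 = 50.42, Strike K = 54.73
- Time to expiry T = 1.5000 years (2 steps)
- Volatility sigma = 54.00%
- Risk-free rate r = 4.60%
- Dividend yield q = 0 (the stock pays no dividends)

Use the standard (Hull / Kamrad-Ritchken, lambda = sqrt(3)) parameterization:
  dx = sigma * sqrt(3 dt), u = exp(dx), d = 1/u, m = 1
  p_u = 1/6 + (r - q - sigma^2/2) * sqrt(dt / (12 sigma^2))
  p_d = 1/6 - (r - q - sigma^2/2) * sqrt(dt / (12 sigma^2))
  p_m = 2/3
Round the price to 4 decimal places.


Answer: Price = V(0,0) = 12.4433

Derivation:
dt = T/N = 0.750000; dx = sigma*sqrt(3*dt) = 0.810000
u = exp(dx) = 2.247908; d = 1/u = 0.444858
p_u = 0.120463, p_m = 0.666667, p_d = 0.212870
Discount per step: exp(-r*dt) = 0.966088
Stock lattice S(k, j) with j the centered position index:
  k=0: S(0,+0) = 50.4200
  k=1: S(1,-1) = 22.4297; S(1,+0) = 50.4200; S(1,+1) = 113.3395
  k=2: S(2,-2) = 9.9781; S(2,-1) = 22.4297; S(2,+0) = 50.4200; S(2,+1) = 113.3395; S(2,+2) = 254.7768
Terminal payoffs V(N, j) = max(K - S_T, 0):
  V(2,-2) = 44.751948; V(2,-1) = 32.300256; V(2,+0) = 4.310000; V(2,+1) = 0.000000; V(2,+2) = 0.000000
Backward induction: V(k, j) = exp(-r*dt) * [p_u * V(k+1, j+1) + p_m * V(k+1, j) + p_d * V(k+1, j-1)]
  V(1,-1) = exp(-r*dt) * [p_u*4.310000 + p_m*32.300256 + p_d*44.751948] = 30.508165
  V(1,+0) = exp(-r*dt) * [p_u*0.000000 + p_m*4.310000 + p_d*32.300256] = 9.418493
  V(1,+1) = exp(-r*dt) * [p_u*0.000000 + p_m*0.000000 + p_d*4.310000] = 0.886358
  V(0,+0) = exp(-r*dt) * [p_u*0.886358 + p_m*9.418493 + p_d*30.508165] = 12.443269
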